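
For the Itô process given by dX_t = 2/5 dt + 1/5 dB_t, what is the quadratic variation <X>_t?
<X>_t = t/25

For an Itô process dX_t = a(t) dt + b(t) dB_t, the quadratic variation is <X>_t = int_0^t b(s)^2 ds (the drift term does not contribute). Here b(s) = 1/5, so
  b(s)^2 = 1/25.
Integrating from 0 to t:
  <X>_t = int_0^t (1/25) ds = t/25.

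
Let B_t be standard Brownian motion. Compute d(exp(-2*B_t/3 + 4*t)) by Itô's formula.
d(exp(-2*B_t/3 + 4*t)) = (38*exp(-2*B_t/3 + 4*t)/9) dt + (-2*exp(-2*B_t/3 + 4*t)/3) dB_t

Itô's formula for f(t, x): d f(t, B_t) = (f_t + (1/2) f_xx) dt + f_x dB_t. Compute partials of f(t, x) = exp(4*t - 2*x/3):
  f_t(t,x)  = 4*exp(4*t - 2*x/3)
  f_x(t,x)  = -2*exp(4*t - 2*x/3)/3
  f_xx(t,x) = 4*exp(4*t - 2*x/3)/9
Assemble drift = f_t + (1/2) f_xx = 38*exp(4*t - 2*x/3)/9 and diffusion = f_x = -2*exp(4*t - 2*x/3)/3. Substituting x = B_t:
  d(exp(-2*B_t/3 + 4*t)) = (38*exp(-2*B_t/3 + 4*t)/9) dt + (-2*exp(-2*B_t/3 + 4*t)/3) dB_t.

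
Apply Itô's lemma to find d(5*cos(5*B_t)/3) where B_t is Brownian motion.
d(5*cos(5*B_t)/3) = (-125*cos(5*B_t)/6) dt + (-25*sin(5*B_t)/3) dB_t

Itô's formula for f(B_t) gives d f(B_t) = f'(B_t) dB_t + (1/2) f''(B_t) dt. Compute derivatives of f(x) = 5*cos(5*x)/3:
  f'(x)  = -25*sin(5*x)/3
  f''(x) = -125*cos(5*x)/3
Substitute x = B_t and multiply the f'' term by 1/2:
  drift     = (1/2) * (-125*cos(5*x)/3) evaluated at B_t = -125*cos(5*B_t)/6
  diffusion = (-25*sin(5*x)/3) evaluated at B_t = -25*sin(5*B_t)/3
Therefore d(5*cos(5*B_t)/3) = (-125*cos(5*B_t)/6) dt + (-25*sin(5*B_t)/3) dB_t.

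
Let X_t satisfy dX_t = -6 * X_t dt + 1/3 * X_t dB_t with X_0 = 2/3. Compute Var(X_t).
Var(X_t) = (4*exp(t/9) - 4)*exp(-12*t)/9

For GBM dX = mu X dt + sigma X dB with X_0 = x_0, apply Itô to Y = log X: dY = (mu - sigma^2/2) dt + sigma dB, so Y_t = log(x_0) + (mu - sigma^2/2) t + sigma B_t and hence X_t = x_0 * exp((mu - sigma^2/2) t + sigma B_t).
With mu = -6, sigma = 1/3, x_0 = 2/3, this gives:
  X_t = 2/3 * exp((-109/18) * t + (1/3) * B_t).
Since sigma*B_t ~ Normal(0, sigma^2 t), E[exp(sigma*B_t)] = exp(sigma^2 t / 2); so E[X_t] = x_0 * exp((mu - sigma^2/2) t) * exp(sigma^2 t / 2) = x_0 * exp(mu t) = 2*exp(-6*t)/3.
Var(X_t) = E[X_t^2] - (E[X_t])^2 = x_0^2 * exp(2 mu t) * (exp(sigma^2 t) - 1) = (4*exp(t/9) - 4)*exp(-12*t)/9.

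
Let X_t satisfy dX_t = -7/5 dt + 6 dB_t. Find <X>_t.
<X>_t = 36*t

For an Itô process dX_t = a(t) dt + b(t) dB_t, the quadratic variation is <X>_t = int_0^t b(s)^2 ds (the drift term does not contribute). Here b(s) = 6, so
  b(s)^2 = 36.
Integrating from 0 to t:
  <X>_t = int_0^t (36) ds = 36*t.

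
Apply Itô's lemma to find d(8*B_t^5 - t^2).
d(8*B_t^5 - t^2) = (80*B_t^3 - 2*t) dt + (40*B_t^4) dB_t

Itô's formula for f(t, x): d f(t, B_t) = (f_t + (1/2) f_xx) dt + f_x dB_t. Compute partials of f(t, x) = -t^2 + 8*x^5:
  f_t(t,x)  = -2*t
  f_x(t,x)  = 40*x^4
  f_xx(t,x) = 160*x^3
Assemble drift = f_t + (1/2) f_xx = -2*t + 80*x^3 and diffusion = f_x = 40*x^4. Substituting x = B_t:
  d(8*B_t^5 - t^2) = (80*B_t^3 - 2*t) dt + (40*B_t^4) dB_t.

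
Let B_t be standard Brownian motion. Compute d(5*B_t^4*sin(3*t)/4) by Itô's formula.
d(5*B_t^4*sin(3*t)/4) = (15*B_t^2*(B_t^2*cos(3*t) + 2*sin(3*t))/4) dt + (5*B_t^3*sin(3*t)) dB_t

Itô's formula for f(t, x): d f(t, B_t) = (f_t + (1/2) f_xx) dt + f_x dB_t. Compute partials of f(t, x) = 5*x^4*sin(3*t)/4:
  f_t(t,x)  = 15*x^4*cos(3*t)/4
  f_x(t,x)  = 5*x^3*sin(3*t)
  f_xx(t,x) = 15*x^2*sin(3*t)
Assemble drift = f_t + (1/2) f_xx = 15*x^2*(x^2*cos(3*t) + 2*sin(3*t))/4 and diffusion = f_x = 5*x^3*sin(3*t). Substituting x = B_t:
  d(5*B_t^4*sin(3*t)/4) = (15*B_t^2*(B_t^2*cos(3*t) + 2*sin(3*t))/4) dt + (5*B_t^3*sin(3*t)) dB_t.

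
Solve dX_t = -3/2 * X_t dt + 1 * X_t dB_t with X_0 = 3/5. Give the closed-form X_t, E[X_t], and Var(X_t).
X_t = 3/5 * exp((-2) t + (1) B_t); E[X_t] = 3*exp(-3*t/2)/5; Var(X_t) = (9*exp(t) - 9)*exp(-3*t)/25

For GBM dX = mu X dt + sigma X dB with X_0 = x_0, apply Itô to Y = log X: dY = (mu - sigma^2/2) dt + sigma dB, so Y_t = log(x_0) + (mu - sigma^2/2) t + sigma B_t and hence X_t = x_0 * exp((mu - sigma^2/2) t + sigma B_t).
With mu = -3/2, sigma = 1, x_0 = 3/5, this gives:
  X_t = 3/5 * exp((-2) * t + (1) * B_t).
Since sigma*B_t ~ Normal(0, sigma^2 t), E[exp(sigma*B_t)] = exp(sigma^2 t / 2); so E[X_t] = x_0 * exp((mu - sigma^2/2) t) * exp(sigma^2 t / 2) = x_0 * exp(mu t) = 3*exp(-3*t/2)/5.
Var(X_t) = E[X_t^2] - (E[X_t])^2 = x_0^2 * exp(2 mu t) * (exp(sigma^2 t) - 1) = (9*exp(t) - 9)*exp(-3*t)/25.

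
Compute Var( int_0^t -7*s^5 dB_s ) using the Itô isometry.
Var = 49*t^11/11

The Itô integral of a deterministic integrand f(s) has mean 0 because each increment f(s) * (B_{s+ds} - B_s) has mean 0. By the Itô isometry:
  Var( int_0^t f(s) dB_s ) = E[ (int_0^t f(s) dB_s)^2 ] = int_0^t f(s)^2 ds.
Here f(s) = -7*s^5, so f(s)^2 = 49*s^10. Integrate:
  int_0^t (49*s^10) ds = 49*t^11/11.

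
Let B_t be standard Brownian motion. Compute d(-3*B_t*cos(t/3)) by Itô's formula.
d(-3*B_t*cos(t/3)) = (B_t*sin(t/3)) dt + (-3*cos(t/3)) dB_t

Itô's formula for f(t, x): d f(t, B_t) = (f_t + (1/2) f_xx) dt + f_x dB_t. Compute partials of f(t, x) = -3*x*cos(t/3):
  f_t(t,x)  = x*sin(t/3)
  f_x(t,x)  = -3*cos(t/3)
  f_xx(t,x) = 0
Assemble drift = f_t + (1/2) f_xx = x*sin(t/3) and diffusion = f_x = -3*cos(t/3). Substituting x = B_t:
  d(-3*B_t*cos(t/3)) = (B_t*sin(t/3)) dt + (-3*cos(t/3)) dB_t.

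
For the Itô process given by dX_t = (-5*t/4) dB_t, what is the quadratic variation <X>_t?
<X>_t = 25*t^3/48

For an Itô process dX_t = a(t) dt + b(t) dB_t, the quadratic variation is <X>_t = int_0^t b(s)^2 ds (the drift term does not contribute). Here b(s) = -5*s/4, so
  b(s)^2 = 25*s^2/16.
Integrating from 0 to t:
  <X>_t = int_0^t (25*s^2/16) ds = 25*t^3/48.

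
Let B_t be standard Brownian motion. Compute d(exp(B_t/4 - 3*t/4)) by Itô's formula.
d(exp(B_t/4 - 3*t/4)) = (-23*exp(B_t/4 - 3*t/4)/32) dt + (exp(B_t/4 - 3*t/4)/4) dB_t

Itô's formula for f(t, x): d f(t, B_t) = (f_t + (1/2) f_xx) dt + f_x dB_t. Compute partials of f(t, x) = exp(-3*t/4 + x/4):
  f_t(t,x)  = -3*exp(-3*t/4 + x/4)/4
  f_x(t,x)  = exp(-3*t/4 + x/4)/4
  f_xx(t,x) = exp(-3*t/4 + x/4)/16
Assemble drift = f_t + (1/2) f_xx = -23*exp(-3*t/4 + x/4)/32 and diffusion = f_x = exp(-3*t/4 + x/4)/4. Substituting x = B_t:
  d(exp(B_t/4 - 3*t/4)) = (-23*exp(B_t/4 - 3*t/4)/32) dt + (exp(B_t/4 - 3*t/4)/4) dB_t.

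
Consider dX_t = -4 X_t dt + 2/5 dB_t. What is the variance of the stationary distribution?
lim Var(X_t) = 1/50

The OU SDE dX = -theta X dt + sigma dB admits the integrating factor exp(theta t): d(exp(theta t) X_t) = sigma exp(theta t) dB_t. Integrating from 0 to t gives X_t = x_0 * exp(-theta t) + sigma * int_0^t exp(-theta (t-s)) dB_s for any initial x_0. The Itô integral has variance (by the Itô isometry) sigma^2 * int_0^t exp(-2 theta (t - s)) ds = sigma^2 * (1 - exp(-2 theta t)) / (2 theta), independent of x_0.
With theta = 4, sigma = 2/5:
  Var(X_t) = (2/5)^2 * (1 - exp(-2*4 t)) / (2 * 4) = 1/50 - exp(-8*t)/50.
As t -> infinity, exp(-2*4 t) -> 0, so the stationary variance is sigma^2 / (2 theta) = 1/50.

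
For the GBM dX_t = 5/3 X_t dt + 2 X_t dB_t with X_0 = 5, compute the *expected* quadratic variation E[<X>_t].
E[<X>_t] = 150*exp(22*t/3)/11 - 150/11

<X>_t = int_0^t (2 * X_s)^2 ds. Taking expectation inside the integral: E[<X>_t] = 2^2 * int_0^t E[X_s^2] ds. For GBM, E[X_s^2] = x_0^2 * exp((2 mu + sigma^2) s). Integrating:
  E[<X>_t] = 2^2 * 5^2 * (exp((2*(5/3) + 2^2) t) - 1) / (2*(5/3) + 2^2)
           = 2^2 * 5^2 * (exp((22/3) t) - 1) / (22/3) = 150*exp(22*t/3)/11 - 150/11.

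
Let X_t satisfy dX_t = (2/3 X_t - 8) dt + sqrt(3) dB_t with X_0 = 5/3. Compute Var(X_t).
Var(X_t) = 9*exp(4*t/3)/4 - 9/4

The variance V(t) = Var(X_t) satisfies V'(t) = 2 a V(t) + c^2 with V(0) = 0 (drift coefficient is linear in X, diffusion is constant). With a = 2/3, c = sqrt(3), the solution is
  V(t) = (c^2 / (2 a)) * (exp(2 a t) - 1)
       = (sqrt(3)^2 / (2*(2/3))) * (exp((4/3) t) - 1)
       = 9*exp(4*t/3)/4 - 9/4.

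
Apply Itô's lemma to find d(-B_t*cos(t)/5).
d(-B_t*cos(t)/5) = (B_t*sin(t)/5) dt + (-cos(t)/5) dB_t

Itô's formula for f(t, x): d f(t, B_t) = (f_t + (1/2) f_xx) dt + f_x dB_t. Compute partials of f(t, x) = -x*cos(t)/5:
  f_t(t,x)  = x*sin(t)/5
  f_x(t,x)  = -cos(t)/5
  f_xx(t,x) = 0
Assemble drift = f_t + (1/2) f_xx = x*sin(t)/5 and diffusion = f_x = -cos(t)/5. Substituting x = B_t:
  d(-B_t*cos(t)/5) = (B_t*sin(t)/5) dt + (-cos(t)/5) dB_t.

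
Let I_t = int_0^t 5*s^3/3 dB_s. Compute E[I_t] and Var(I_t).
E[I_t] = 0; Var(I_t) = 25*t^7/63

The Itô integral of a deterministic integrand f(s) has mean 0 because each increment f(s) * (B_{s+ds} - B_s) has mean 0. By the Itô isometry:
  Var( int_0^t f(s) dB_s ) = E[ (int_0^t f(s) dB_s)^2 ] = int_0^t f(s)^2 ds.
Here f(s) = 5*s^3/3, so f(s)^2 = 25*s^6/9. Integrate:
  int_0^t (25*s^6/9) ds = 25*t^7/63.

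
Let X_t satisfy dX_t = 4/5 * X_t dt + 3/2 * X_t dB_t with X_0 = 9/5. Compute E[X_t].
E[X_t] = 9*exp(4*t/5)/5

For GBM dX = mu X dt + sigma X dB with X_0 = x_0, apply Itô to Y = log X: dY = (mu - sigma^2/2) dt + sigma dB, so Y_t = log(x_0) + (mu - sigma^2/2) t + sigma B_t and hence X_t = x_0 * exp((mu - sigma^2/2) t + sigma B_t).
With mu = 4/5, sigma = 3/2, x_0 = 9/5, this gives:
  X_t = 9/5 * exp((-13/40) * t + (3/2) * B_t).
Since sigma*B_t ~ Normal(0, sigma^2 t), E[exp(sigma*B_t)] = exp(sigma^2 t / 2); so E[X_t] = x_0 * exp((mu - sigma^2/2) t) * exp(sigma^2 t / 2) = x_0 * exp(mu t) = 9*exp(4*t/5)/5.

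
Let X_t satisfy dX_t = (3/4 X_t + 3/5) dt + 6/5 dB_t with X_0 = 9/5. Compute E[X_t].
E[X_t] = 13*exp(3*t/4)/5 - 4/5

Taking expectations and using E[dB_t] = 0, the mean m(t) = E[X_t] satisfies the ODE m'(t) = a m(t) + b with m(0) = x_0. With a = 3/4, b = 3/5, x_0 = 9/5, the solution is
  m(t) = x_0 * exp(a t) + (b/a) * (exp(a t) - 1)
       = (9/5) * exp((3/4) t) + ((3/5)/(3/4)) * (exp((3/4) t) - 1)
       = 13*exp(3*t/4)/5 - 4/5.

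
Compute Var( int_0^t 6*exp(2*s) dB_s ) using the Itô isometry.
Var = 9*exp(4*t) - 9

The Itô integral of a deterministic integrand f(s) has mean 0 because each increment f(s) * (B_{s+ds} - B_s) has mean 0. By the Itô isometry:
  Var( int_0^t f(s) dB_s ) = E[ (int_0^t f(s) dB_s)^2 ] = int_0^t f(s)^2 ds.
Here f(s) = 6*exp(2*s), so f(s)^2 = 36*exp(4*s). Integrate:
  int_0^t (36*exp(4*s)) ds = 9*exp(4*t) - 9.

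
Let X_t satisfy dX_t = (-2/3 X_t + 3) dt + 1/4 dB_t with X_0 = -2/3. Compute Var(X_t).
Var(X_t) = 3/64 - 3*exp(-4*t/3)/64

The variance V(t) = Var(X_t) satisfies V'(t) = 2 a V(t) + c^2 with V(0) = 0 (drift coefficient is linear in X, diffusion is constant). With a = -2/3, c = 1/4, the solution is
  V(t) = (c^2 / (2 a)) * (exp(2 a t) - 1)
       = ((1/4)^2 / (2*(-2/3))) * (exp((-4/3) t) - 1)
       = 3/64 - 3*exp(-4*t/3)/64.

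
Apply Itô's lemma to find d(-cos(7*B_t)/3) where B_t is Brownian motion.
d(-cos(7*B_t)/3) = (49*cos(7*B_t)/6) dt + (7*sin(7*B_t)/3) dB_t

Itô's formula for f(B_t) gives d f(B_t) = f'(B_t) dB_t + (1/2) f''(B_t) dt. Compute derivatives of f(x) = -cos(7*x)/3:
  f'(x)  = 7*sin(7*x)/3
  f''(x) = 49*cos(7*x)/3
Substitute x = B_t and multiply the f'' term by 1/2:
  drift     = (1/2) * (49*cos(7*x)/3) evaluated at B_t = 49*cos(7*B_t)/6
  diffusion = (7*sin(7*x)/3) evaluated at B_t = 7*sin(7*B_t)/3
Therefore d(-cos(7*B_t)/3) = (49*cos(7*B_t)/6) dt + (7*sin(7*B_t)/3) dB_t.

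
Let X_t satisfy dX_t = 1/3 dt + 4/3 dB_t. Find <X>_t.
<X>_t = 16*t/9

For an Itô process dX_t = a(t) dt + b(t) dB_t, the quadratic variation is <X>_t = int_0^t b(s)^2 ds (the drift term does not contribute). Here b(s) = 4/3, so
  b(s)^2 = 16/9.
Integrating from 0 to t:
  <X>_t = int_0^t (16/9) ds = 16*t/9.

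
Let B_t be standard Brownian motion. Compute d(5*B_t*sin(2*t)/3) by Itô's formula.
d(5*B_t*sin(2*t)/3) = (10*B_t*cos(2*t)/3) dt + (5*sin(2*t)/3) dB_t

Itô's formula for f(t, x): d f(t, B_t) = (f_t + (1/2) f_xx) dt + f_x dB_t. Compute partials of f(t, x) = 5*x*sin(2*t)/3:
  f_t(t,x)  = 10*x*cos(2*t)/3
  f_x(t,x)  = 5*sin(2*t)/3
  f_xx(t,x) = 0
Assemble drift = f_t + (1/2) f_xx = 10*x*cos(2*t)/3 and diffusion = f_x = 5*sin(2*t)/3. Substituting x = B_t:
  d(5*B_t*sin(2*t)/3) = (10*B_t*cos(2*t)/3) dt + (5*sin(2*t)/3) dB_t.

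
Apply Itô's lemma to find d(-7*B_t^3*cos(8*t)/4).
d(-7*B_t^3*cos(8*t)/4) = (14*B_t^3*sin(8*t) - 21*B_t*cos(8*t)/4) dt + (-21*B_t^2*cos(8*t)/4) dB_t

Itô's formula for f(t, x): d f(t, B_t) = (f_t + (1/2) f_xx) dt + f_x dB_t. Compute partials of f(t, x) = -7*x^3*cos(8*t)/4:
  f_t(t,x)  = 14*x^3*sin(8*t)
  f_x(t,x)  = -21*x^2*cos(8*t)/4
  f_xx(t,x) = -21*x*cos(8*t)/2
Assemble drift = f_t + (1/2) f_xx = 14*x^3*sin(8*t) - 21*x*cos(8*t)/4 and diffusion = f_x = -21*x^2*cos(8*t)/4. Substituting x = B_t:
  d(-7*B_t^3*cos(8*t)/4) = (14*B_t^3*sin(8*t) - 21*B_t*cos(8*t)/4) dt + (-21*B_t^2*cos(8*t)/4) dB_t.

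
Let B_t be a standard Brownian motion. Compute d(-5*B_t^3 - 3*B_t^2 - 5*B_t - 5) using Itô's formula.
d(-5*B_t^3 - 3*B_t^2 - 5*B_t - 5) = (-15*B_t - 3) dt + (-15*B_t^2 - 6*B_t - 5) dB_t

Itô's formula for f(B_t) gives d f(B_t) = f'(B_t) dB_t + (1/2) f''(B_t) dt. Compute derivatives of f(x) = -5*x^3 - 3*x^2 - 5*x - 5:
  f'(x)  = -15*x^2 - 6*x - 5
  f''(x) = -30*x - 6
Substitute x = B_t and multiply the f'' term by 1/2:
  drift     = (1/2) * (-30*x - 6) evaluated at B_t = -15*B_t - 3
  diffusion = (-15*x^2 - 6*x - 5) evaluated at B_t = -15*B_t^2 - 6*B_t - 5
Therefore d(-5*B_t^3 - 3*B_t^2 - 5*B_t - 5) = (-15*B_t - 3) dt + (-15*B_t^2 - 6*B_t - 5) dB_t.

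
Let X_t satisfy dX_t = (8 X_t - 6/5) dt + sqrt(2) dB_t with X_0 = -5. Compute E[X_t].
E[X_t] = 3/20 - 103*exp(8*t)/20

Taking expectations and using E[dB_t] = 0, the mean m(t) = E[X_t] satisfies the ODE m'(t) = a m(t) + b with m(0) = x_0. With a = 8, b = -6/5, x_0 = -5, the solution is
  m(t) = x_0 * exp(a t) + (b/a) * (exp(a t) - 1)
       = (-5) * exp(8 t) + ((-6/5)/8) * (exp(8 t) - 1)
       = 3/20 - 103*exp(8*t)/20.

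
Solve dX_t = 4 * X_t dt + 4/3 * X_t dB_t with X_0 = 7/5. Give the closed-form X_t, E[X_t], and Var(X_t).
X_t = 7/5 * exp((28/9) t + (4/3) B_t); E[X_t] = 7*exp(4*t)/5; Var(X_t) = 49*(exp(16*t/9) - 1)*exp(8*t)/25

For GBM dX = mu X dt + sigma X dB with X_0 = x_0, apply Itô to Y = log X: dY = (mu - sigma^2/2) dt + sigma dB, so Y_t = log(x_0) + (mu - sigma^2/2) t + sigma B_t and hence X_t = x_0 * exp((mu - sigma^2/2) t + sigma B_t).
With mu = 4, sigma = 4/3, x_0 = 7/5, this gives:
  X_t = 7/5 * exp((28/9) * t + (4/3) * B_t).
Since sigma*B_t ~ Normal(0, sigma^2 t), E[exp(sigma*B_t)] = exp(sigma^2 t / 2); so E[X_t] = x_0 * exp((mu - sigma^2/2) t) * exp(sigma^2 t / 2) = x_0 * exp(mu t) = 7*exp(4*t)/5.
Var(X_t) = E[X_t^2] - (E[X_t])^2 = x_0^2 * exp(2 mu t) * (exp(sigma^2 t) - 1) = 49*(exp(16*t/9) - 1)*exp(8*t)/25.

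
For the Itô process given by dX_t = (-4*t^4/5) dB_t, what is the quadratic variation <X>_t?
<X>_t = 16*t^9/225

For an Itô process dX_t = a(t) dt + b(t) dB_t, the quadratic variation is <X>_t = int_0^t b(s)^2 ds (the drift term does not contribute). Here b(s) = -4*s^4/5, so
  b(s)^2 = 16*s^8/25.
Integrating from 0 to t:
  <X>_t = int_0^t (16*s^8/25) ds = 16*t^9/225.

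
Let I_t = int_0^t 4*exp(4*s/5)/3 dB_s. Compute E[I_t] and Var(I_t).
E[I_t] = 0; Var(I_t) = 10*exp(8*t/5)/9 - 10/9

The Itô integral of a deterministic integrand f(s) has mean 0 because each increment f(s) * (B_{s+ds} - B_s) has mean 0. By the Itô isometry:
  Var( int_0^t f(s) dB_s ) = E[ (int_0^t f(s) dB_s)^2 ] = int_0^t f(s)^2 ds.
Here f(s) = 4*exp(4*s/5)/3, so f(s)^2 = 16*exp(8*s/5)/9. Integrate:
  int_0^t (16*exp(8*s/5)/9) ds = 10*exp(8*t/5)/9 - 10/9.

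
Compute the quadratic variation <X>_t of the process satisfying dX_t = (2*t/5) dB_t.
<X>_t = 4*t^3/75

For an Itô process dX_t = a(t) dt + b(t) dB_t, the quadratic variation is <X>_t = int_0^t b(s)^2 ds (the drift term does not contribute). Here b(s) = 2*s/5, so
  b(s)^2 = 4*s^2/25.
Integrating from 0 to t:
  <X>_t = int_0^t (4*s^2/25) ds = 4*t^3/75.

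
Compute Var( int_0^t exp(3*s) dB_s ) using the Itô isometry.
Var = exp(6*t)/6 - 1/6

The Itô integral of a deterministic integrand f(s) has mean 0 because each increment f(s) * (B_{s+ds} - B_s) has mean 0. By the Itô isometry:
  Var( int_0^t f(s) dB_s ) = E[ (int_0^t f(s) dB_s)^2 ] = int_0^t f(s)^2 ds.
Here f(s) = exp(3*s), so f(s)^2 = exp(6*s). Integrate:
  int_0^t (exp(6*s)) ds = exp(6*t)/6 - 1/6.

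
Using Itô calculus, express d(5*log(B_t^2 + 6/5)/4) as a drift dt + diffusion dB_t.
d(5*log(B_t^2 + 6/5)/4) = (25*(6 - 5*B_t^2)/(4*(5*B_t^2 + 6)^2)) dt + (25*B_t/(2*(5*B_t^2 + 6))) dB_t

Itô's formula for f(B_t) gives d f(B_t) = f'(B_t) dB_t + (1/2) f''(B_t) dt. Compute derivatives of f(x) = 5*log(x^2 + 6/5)/4:
  f'(x)  = 25*x/(2*(5*x^2 + 6))
  f''(x) = 25*(6 - 5*x^2)/(2*(5*x^2 + 6)^2)
Substitute x = B_t and multiply the f'' term by 1/2:
  drift     = (1/2) * (25*(6 - 5*x^2)/(2*(5*x^2 + 6)^2)) evaluated at B_t = 25*(6 - 5*B_t^2)/(4*(5*B_t^2 + 6)^2)
  diffusion = (25*x/(2*(5*x^2 + 6))) evaluated at B_t = 25*B_t/(2*(5*B_t^2 + 6))
Therefore d(5*log(B_t^2 + 6/5)/4) = (25*(6 - 5*B_t^2)/(4*(5*B_t^2 + 6)^2)) dt + (25*B_t/(2*(5*B_t^2 + 6))) dB_t.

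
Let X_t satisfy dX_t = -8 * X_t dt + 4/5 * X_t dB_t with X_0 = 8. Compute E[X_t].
E[X_t] = 8*exp(-8*t)

For GBM dX = mu X dt + sigma X dB with X_0 = x_0, apply Itô to Y = log X: dY = (mu - sigma^2/2) dt + sigma dB, so Y_t = log(x_0) + (mu - sigma^2/2) t + sigma B_t and hence X_t = x_0 * exp((mu - sigma^2/2) t + sigma B_t).
With mu = -8, sigma = 4/5, x_0 = 8, this gives:
  X_t = 8 * exp((-208/25) * t + (4/5) * B_t).
Since sigma*B_t ~ Normal(0, sigma^2 t), E[exp(sigma*B_t)] = exp(sigma^2 t / 2); so E[X_t] = x_0 * exp((mu - sigma^2/2) t) * exp(sigma^2 t / 2) = x_0 * exp(mu t) = 8*exp(-8*t).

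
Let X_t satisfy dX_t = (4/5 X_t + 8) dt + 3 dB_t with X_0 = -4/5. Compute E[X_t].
E[X_t] = 46*exp(4*t/5)/5 - 10

Taking expectations and using E[dB_t] = 0, the mean m(t) = E[X_t] satisfies the ODE m'(t) = a m(t) + b with m(0) = x_0. With a = 4/5, b = 8, x_0 = -4/5, the solution is
  m(t) = x_0 * exp(a t) + (b/a) * (exp(a t) - 1)
       = (-4/5) * exp((4/5) t) + (8/(4/5)) * (exp((4/5) t) - 1)
       = 46*exp(4*t/5)/5 - 10.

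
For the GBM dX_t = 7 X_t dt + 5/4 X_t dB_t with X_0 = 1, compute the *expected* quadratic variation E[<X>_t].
E[<X>_t] = 25*exp(249*t/16)/249 - 25/249

<X>_t = int_0^t ((5/4) * X_s)^2 ds. Taking expectation inside the integral: E[<X>_t] = (5/4)^2 * int_0^t E[X_s^2] ds. For GBM, E[X_s^2] = x_0^2 * exp((2 mu + sigma^2) s). Integrating:
  E[<X>_t] = (5/4)^2 * 1^2 * (exp((2*7 + (5/4)^2) t) - 1) / (2*7 + (5/4)^2)
           = (5/4)^2 * 1^2 * (exp((249/16) t) - 1) / (249/16) = 25*exp(249*t/16)/249 - 25/249.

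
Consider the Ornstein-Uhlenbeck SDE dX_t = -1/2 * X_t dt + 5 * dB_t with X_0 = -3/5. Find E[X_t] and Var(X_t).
E[X_t] = -3*exp(-t/2)/5; Var(X_t) = 25 - 25*exp(-t)

The OU SDE dX = -theta X dt + sigma dB admits the integrating factor exp(theta t): d(exp(theta t) X_t) = sigma exp(theta t) dB_t. Integrating from 0 to t:
  X_t = x_0 * exp(-theta t) + sigma * int_0^t exp(-theta (t-s)) dB_s.
The Itô integral has mean 0 and (by the Itô isometry) variance sigma^2 * int_0^t exp(-2 theta (t - s)) ds = sigma^2 * (1 - exp(-2 theta t)) / (2 theta).
With theta = 1/2, sigma = 5, x_0 = -3/5:
  E[X_t] = -3/5 * exp(-1/2 t) = -3*exp(-t/2)/5
  Var(X_t) = (5)^2 * (1 - exp(-2*1/2 t)) / (2 * 1/2) = 25 - 25*exp(-t).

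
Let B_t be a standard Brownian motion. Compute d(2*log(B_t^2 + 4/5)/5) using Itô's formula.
d(2*log(B_t^2 + 4/5)/5) = (2*(4 - 5*B_t^2)/(5*B_t^2 + 4)^2) dt + (4*B_t/(5*B_t^2 + 4)) dB_t

Itô's formula for f(B_t) gives d f(B_t) = f'(B_t) dB_t + (1/2) f''(B_t) dt. Compute derivatives of f(x) = 2*log(x^2 + 4/5)/5:
  f'(x)  = 4*x/(5*x^2 + 4)
  f''(x) = 4*(4 - 5*x^2)/(5*x^2 + 4)^2
Substitute x = B_t and multiply the f'' term by 1/2:
  drift     = (1/2) * (4*(4 - 5*x^2)/(5*x^2 + 4)^2) evaluated at B_t = 2*(4 - 5*B_t^2)/(5*B_t^2 + 4)^2
  diffusion = (4*x/(5*x^2 + 4)) evaluated at B_t = 4*B_t/(5*B_t^2 + 4)
Therefore d(2*log(B_t^2 + 4/5)/5) = (2*(4 - 5*B_t^2)/(5*B_t^2 + 4)^2) dt + (4*B_t/(5*B_t^2 + 4)) dB_t.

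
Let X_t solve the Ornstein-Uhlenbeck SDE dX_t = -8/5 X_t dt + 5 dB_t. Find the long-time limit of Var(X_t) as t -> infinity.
lim Var(X_t) = 125/16

The OU SDE dX = -theta X dt + sigma dB admits the integrating factor exp(theta t): d(exp(theta t) X_t) = sigma exp(theta t) dB_t. Integrating from 0 to t gives X_t = x_0 * exp(-theta t) + sigma * int_0^t exp(-theta (t-s)) dB_s for any initial x_0. The Itô integral has variance (by the Itô isometry) sigma^2 * int_0^t exp(-2 theta (t - s)) ds = sigma^2 * (1 - exp(-2 theta t)) / (2 theta), independent of x_0.
With theta = 8/5, sigma = 5:
  Var(X_t) = (5)^2 * (1 - exp(-2*8/5 t)) / (2 * 8/5) = 125/16 - 125*exp(-16*t/5)/16.
As t -> infinity, exp(-2*8/5 t) -> 0, so the stationary variance is sigma^2 / (2 theta) = 125/16.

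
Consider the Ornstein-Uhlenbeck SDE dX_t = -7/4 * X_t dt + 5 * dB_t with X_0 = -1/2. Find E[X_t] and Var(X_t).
E[X_t] = -exp(-7*t/4)/2; Var(X_t) = 50/7 - 50*exp(-7*t/2)/7

The OU SDE dX = -theta X dt + sigma dB admits the integrating factor exp(theta t): d(exp(theta t) X_t) = sigma exp(theta t) dB_t. Integrating from 0 to t:
  X_t = x_0 * exp(-theta t) + sigma * int_0^t exp(-theta (t-s)) dB_s.
The Itô integral has mean 0 and (by the Itô isometry) variance sigma^2 * int_0^t exp(-2 theta (t - s)) ds = sigma^2 * (1 - exp(-2 theta t)) / (2 theta).
With theta = 7/4, sigma = 5, x_0 = -1/2:
  E[X_t] = -1/2 * exp(-7/4 t) = -exp(-7*t/4)/2
  Var(X_t) = (5)^2 * (1 - exp(-2*7/4 t)) / (2 * 7/4) = 50/7 - 50*exp(-7*t/2)/7.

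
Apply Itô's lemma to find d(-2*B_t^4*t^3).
d(-2*B_t^4*t^3) = (6*B_t^2*t^2*(-B_t^2 - 2*t)) dt + (-8*B_t^3*t^3) dB_t

Itô's formula for f(t, x): d f(t, B_t) = (f_t + (1/2) f_xx) dt + f_x dB_t. Compute partials of f(t, x) = -2*t^3*x^4:
  f_t(t,x)  = -6*t^2*x^4
  f_x(t,x)  = -8*t^3*x^3
  f_xx(t,x) = -24*t^3*x^2
Assemble drift = f_t + (1/2) f_xx = 6*t^2*x^2*(-2*t - x^2) and diffusion = f_x = -8*t^3*x^3. Substituting x = B_t:
  d(-2*B_t^4*t^3) = (6*B_t^2*t^2*(-B_t^2 - 2*t)) dt + (-8*B_t^3*t^3) dB_t.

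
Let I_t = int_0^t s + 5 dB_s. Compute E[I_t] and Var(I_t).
E[I_t] = 0; Var(I_t) = t*(t^2 + 15*t + 75)/3

The Itô integral of a deterministic integrand f(s) has mean 0 because each increment f(s) * (B_{s+ds} - B_s) has mean 0. By the Itô isometry:
  Var( int_0^t f(s) dB_s ) = E[ (int_0^t f(s) dB_s)^2 ] = int_0^t f(s)^2 ds.
Here f(s) = s + 5, so f(s)^2 = (s + 5)^2. Integrate:
  int_0^t ((s + 5)^2) ds = t*(t^2 + 15*t + 75)/3.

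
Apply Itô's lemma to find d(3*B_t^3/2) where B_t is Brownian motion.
d(3*B_t^3/2) = (9*B_t/2) dt + (9*B_t^2/2) dB_t

Itô's formula for f(B_t) gives d f(B_t) = f'(B_t) dB_t + (1/2) f''(B_t) dt. Compute derivatives of f(x) = 3*x^3/2:
  f'(x)  = 9*x^2/2
  f''(x) = 9*x
Substitute x = B_t and multiply the f'' term by 1/2:
  drift     = (1/2) * (9*x) evaluated at B_t = 9*B_t/2
  diffusion = (9*x^2/2) evaluated at B_t = 9*B_t^2/2
Therefore d(3*B_t^3/2) = (9*B_t/2) dt + (9*B_t^2/2) dB_t.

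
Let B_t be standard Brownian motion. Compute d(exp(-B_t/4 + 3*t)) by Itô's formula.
d(exp(-B_t/4 + 3*t)) = (97*exp(-B_t/4 + 3*t)/32) dt + (-exp(-B_t/4 + 3*t)/4) dB_t

Itô's formula for f(t, x): d f(t, B_t) = (f_t + (1/2) f_xx) dt + f_x dB_t. Compute partials of f(t, x) = exp(3*t - x/4):
  f_t(t,x)  = 3*exp(3*t - x/4)
  f_x(t,x)  = -exp(3*t - x/4)/4
  f_xx(t,x) = exp(3*t - x/4)/16
Assemble drift = f_t + (1/2) f_xx = 97*exp(3*t - x/4)/32 and diffusion = f_x = -exp(3*t - x/4)/4. Substituting x = B_t:
  d(exp(-B_t/4 + 3*t)) = (97*exp(-B_t/4 + 3*t)/32) dt + (-exp(-B_t/4 + 3*t)/4) dB_t.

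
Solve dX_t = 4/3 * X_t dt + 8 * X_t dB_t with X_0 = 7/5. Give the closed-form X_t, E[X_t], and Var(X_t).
X_t = 7/5 * exp((-92/3) t + (8) B_t); E[X_t] = 7*exp(4*t/3)/5; Var(X_t) = 49*(exp(64*t) - 1)*exp(8*t/3)/25

For GBM dX = mu X dt + sigma X dB with X_0 = x_0, apply Itô to Y = log X: dY = (mu - sigma^2/2) dt + sigma dB, so Y_t = log(x_0) + (mu - sigma^2/2) t + sigma B_t and hence X_t = x_0 * exp((mu - sigma^2/2) t + sigma B_t).
With mu = 4/3, sigma = 8, x_0 = 7/5, this gives:
  X_t = 7/5 * exp((-92/3) * t + (8) * B_t).
Since sigma*B_t ~ Normal(0, sigma^2 t), E[exp(sigma*B_t)] = exp(sigma^2 t / 2); so E[X_t] = x_0 * exp((mu - sigma^2/2) t) * exp(sigma^2 t / 2) = x_0 * exp(mu t) = 7*exp(4*t/3)/5.
Var(X_t) = E[X_t^2] - (E[X_t])^2 = x_0^2 * exp(2 mu t) * (exp(sigma^2 t) - 1) = 49*(exp(64*t) - 1)*exp(8*t/3)/25.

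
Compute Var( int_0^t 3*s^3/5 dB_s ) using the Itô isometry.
Var = 9*t^7/175

The Itô integral of a deterministic integrand f(s) has mean 0 because each increment f(s) * (B_{s+ds} - B_s) has mean 0. By the Itô isometry:
  Var( int_0^t f(s) dB_s ) = E[ (int_0^t f(s) dB_s)^2 ] = int_0^t f(s)^2 ds.
Here f(s) = 3*s^3/5, so f(s)^2 = 9*s^6/25. Integrate:
  int_0^t (9*s^6/25) ds = 9*t^7/175.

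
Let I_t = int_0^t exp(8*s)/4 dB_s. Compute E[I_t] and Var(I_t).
E[I_t] = 0; Var(I_t) = exp(16*t)/256 - 1/256

The Itô integral of a deterministic integrand f(s) has mean 0 because each increment f(s) * (B_{s+ds} - B_s) has mean 0. By the Itô isometry:
  Var( int_0^t f(s) dB_s ) = E[ (int_0^t f(s) dB_s)^2 ] = int_0^t f(s)^2 ds.
Here f(s) = exp(8*s)/4, so f(s)^2 = exp(16*s)/16. Integrate:
  int_0^t (exp(16*s)/16) ds = exp(16*t)/256 - 1/256.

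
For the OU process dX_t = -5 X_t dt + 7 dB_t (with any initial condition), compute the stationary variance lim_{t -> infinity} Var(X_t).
lim Var(X_t) = 49/10

The OU SDE dX = -theta X dt + sigma dB admits the integrating factor exp(theta t): d(exp(theta t) X_t) = sigma exp(theta t) dB_t. Integrating from 0 to t gives X_t = x_0 * exp(-theta t) + sigma * int_0^t exp(-theta (t-s)) dB_s for any initial x_0. The Itô integral has variance (by the Itô isometry) sigma^2 * int_0^t exp(-2 theta (t - s)) ds = sigma^2 * (1 - exp(-2 theta t)) / (2 theta), independent of x_0.
With theta = 5, sigma = 7:
  Var(X_t) = (7)^2 * (1 - exp(-2*5 t)) / (2 * 5) = 49/10 - 49*exp(-10*t)/10.
As t -> infinity, exp(-2*5 t) -> 0, so the stationary variance is sigma^2 / (2 theta) = 49/10.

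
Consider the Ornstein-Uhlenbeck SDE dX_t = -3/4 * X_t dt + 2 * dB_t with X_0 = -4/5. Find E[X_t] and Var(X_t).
E[X_t] = -4*exp(-3*t/4)/5; Var(X_t) = 8/3 - 8*exp(-3*t/2)/3

The OU SDE dX = -theta X dt + sigma dB admits the integrating factor exp(theta t): d(exp(theta t) X_t) = sigma exp(theta t) dB_t. Integrating from 0 to t:
  X_t = x_0 * exp(-theta t) + sigma * int_0^t exp(-theta (t-s)) dB_s.
The Itô integral has mean 0 and (by the Itô isometry) variance sigma^2 * int_0^t exp(-2 theta (t - s)) ds = sigma^2 * (1 - exp(-2 theta t)) / (2 theta).
With theta = 3/4, sigma = 2, x_0 = -4/5:
  E[X_t] = -4/5 * exp(-3/4 t) = -4*exp(-3*t/4)/5
  Var(X_t) = (2)^2 * (1 - exp(-2*3/4 t)) / (2 * 3/4) = 8/3 - 8*exp(-3*t/2)/3.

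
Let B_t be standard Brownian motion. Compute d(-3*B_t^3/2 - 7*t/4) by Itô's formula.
d(-3*B_t^3/2 - 7*t/4) = (-9*B_t/2 - 7/4) dt + (-9*B_t^2/2) dB_t

Itô's formula for f(t, x): d f(t, B_t) = (f_t + (1/2) f_xx) dt + f_x dB_t. Compute partials of f(t, x) = -7*t/4 - 3*x^3/2:
  f_t(t,x)  = -7/4
  f_x(t,x)  = -9*x^2/2
  f_xx(t,x) = -9*x
Assemble drift = f_t + (1/2) f_xx = -9*x/2 - 7/4 and diffusion = f_x = -9*x^2/2. Substituting x = B_t:
  d(-3*B_t^3/2 - 7*t/4) = (-9*B_t/2 - 7/4) dt + (-9*B_t^2/2) dB_t.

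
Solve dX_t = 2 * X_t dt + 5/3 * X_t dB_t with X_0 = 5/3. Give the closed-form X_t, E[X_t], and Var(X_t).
X_t = 5/3 * exp((11/18) t + (5/3) B_t); E[X_t] = 5*exp(2*t)/3; Var(X_t) = 25*(exp(25*t/9) - 1)*exp(4*t)/9

For GBM dX = mu X dt + sigma X dB with X_0 = x_0, apply Itô to Y = log X: dY = (mu - sigma^2/2) dt + sigma dB, so Y_t = log(x_0) + (mu - sigma^2/2) t + sigma B_t and hence X_t = x_0 * exp((mu - sigma^2/2) t + sigma B_t).
With mu = 2, sigma = 5/3, x_0 = 5/3, this gives:
  X_t = 5/3 * exp((11/18) * t + (5/3) * B_t).
Since sigma*B_t ~ Normal(0, sigma^2 t), E[exp(sigma*B_t)] = exp(sigma^2 t / 2); so E[X_t] = x_0 * exp((mu - sigma^2/2) t) * exp(sigma^2 t / 2) = x_0 * exp(mu t) = 5*exp(2*t)/3.
Var(X_t) = E[X_t^2] - (E[X_t])^2 = x_0^2 * exp(2 mu t) * (exp(sigma^2 t) - 1) = 25*(exp(25*t/9) - 1)*exp(4*t)/9.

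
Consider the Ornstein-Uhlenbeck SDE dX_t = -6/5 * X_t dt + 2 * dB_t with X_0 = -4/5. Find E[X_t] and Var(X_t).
E[X_t] = -4*exp(-6*t/5)/5; Var(X_t) = 5/3 - 5*exp(-12*t/5)/3

The OU SDE dX = -theta X dt + sigma dB admits the integrating factor exp(theta t): d(exp(theta t) X_t) = sigma exp(theta t) dB_t. Integrating from 0 to t:
  X_t = x_0 * exp(-theta t) + sigma * int_0^t exp(-theta (t-s)) dB_s.
The Itô integral has mean 0 and (by the Itô isometry) variance sigma^2 * int_0^t exp(-2 theta (t - s)) ds = sigma^2 * (1 - exp(-2 theta t)) / (2 theta).
With theta = 6/5, sigma = 2, x_0 = -4/5:
  E[X_t] = -4/5 * exp(-6/5 t) = -4*exp(-6*t/5)/5
  Var(X_t) = (2)^2 * (1 - exp(-2*6/5 t)) / (2 * 6/5) = 5/3 - 5*exp(-12*t/5)/3.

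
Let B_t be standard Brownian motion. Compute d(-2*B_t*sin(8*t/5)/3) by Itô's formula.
d(-2*B_t*sin(8*t/5)/3) = (-16*B_t*cos(8*t/5)/15) dt + (-2*sin(8*t/5)/3) dB_t

Itô's formula for f(t, x): d f(t, B_t) = (f_t + (1/2) f_xx) dt + f_x dB_t. Compute partials of f(t, x) = -2*x*sin(8*t/5)/3:
  f_t(t,x)  = -16*x*cos(8*t/5)/15
  f_x(t,x)  = -2*sin(8*t/5)/3
  f_xx(t,x) = 0
Assemble drift = f_t + (1/2) f_xx = -16*x*cos(8*t/5)/15 and diffusion = f_x = -2*sin(8*t/5)/3. Substituting x = B_t:
  d(-2*B_t*sin(8*t/5)/3) = (-16*B_t*cos(8*t/5)/15) dt + (-2*sin(8*t/5)/3) dB_t.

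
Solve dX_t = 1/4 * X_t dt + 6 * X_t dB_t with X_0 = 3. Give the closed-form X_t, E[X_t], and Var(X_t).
X_t = 3 * exp((-71/4) t + (6) B_t); E[X_t] = 3*exp(t/4); Var(X_t) = 9*(exp(36*t) - 1)*exp(t/2)

For GBM dX = mu X dt + sigma X dB with X_0 = x_0, apply Itô to Y = log X: dY = (mu - sigma^2/2) dt + sigma dB, so Y_t = log(x_0) + (mu - sigma^2/2) t + sigma B_t and hence X_t = x_0 * exp((mu - sigma^2/2) t + sigma B_t).
With mu = 1/4, sigma = 6, x_0 = 3, this gives:
  X_t = 3 * exp((-71/4) * t + (6) * B_t).
Since sigma*B_t ~ Normal(0, sigma^2 t), E[exp(sigma*B_t)] = exp(sigma^2 t / 2); so E[X_t] = x_0 * exp((mu - sigma^2/2) t) * exp(sigma^2 t / 2) = x_0 * exp(mu t) = 3*exp(t/4).
Var(X_t) = E[X_t^2] - (E[X_t])^2 = x_0^2 * exp(2 mu t) * (exp(sigma^2 t) - 1) = 9*(exp(36*t) - 1)*exp(t/2).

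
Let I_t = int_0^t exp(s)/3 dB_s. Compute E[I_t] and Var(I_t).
E[I_t] = 0; Var(I_t) = exp(2*t)/18 - 1/18

The Itô integral of a deterministic integrand f(s) has mean 0 because each increment f(s) * (B_{s+ds} - B_s) has mean 0. By the Itô isometry:
  Var( int_0^t f(s) dB_s ) = E[ (int_0^t f(s) dB_s)^2 ] = int_0^t f(s)^2 ds.
Here f(s) = exp(s)/3, so f(s)^2 = exp(2*s)/9. Integrate:
  int_0^t (exp(2*s)/9) ds = exp(2*t)/18 - 1/18.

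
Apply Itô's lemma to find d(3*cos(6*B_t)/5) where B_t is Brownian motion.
d(3*cos(6*B_t)/5) = (-54*cos(6*B_t)/5) dt + (-18*sin(6*B_t)/5) dB_t

Itô's formula for f(B_t) gives d f(B_t) = f'(B_t) dB_t + (1/2) f''(B_t) dt. Compute derivatives of f(x) = 3*cos(6*x)/5:
  f'(x)  = -18*sin(6*x)/5
  f''(x) = -108*cos(6*x)/5
Substitute x = B_t and multiply the f'' term by 1/2:
  drift     = (1/2) * (-108*cos(6*x)/5) evaluated at B_t = -54*cos(6*B_t)/5
  diffusion = (-18*sin(6*x)/5) evaluated at B_t = -18*sin(6*B_t)/5
Therefore d(3*cos(6*B_t)/5) = (-54*cos(6*B_t)/5) dt + (-18*sin(6*B_t)/5) dB_t.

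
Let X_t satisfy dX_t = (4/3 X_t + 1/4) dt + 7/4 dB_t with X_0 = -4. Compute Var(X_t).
Var(X_t) = 147*exp(8*t/3)/128 - 147/128

The variance V(t) = Var(X_t) satisfies V'(t) = 2 a V(t) + c^2 with V(0) = 0 (drift coefficient is linear in X, diffusion is constant). With a = 4/3, c = 7/4, the solution is
  V(t) = (c^2 / (2 a)) * (exp(2 a t) - 1)
       = ((7/4)^2 / (2*(4/3))) * (exp((8/3) t) - 1)
       = 147*exp(8*t/3)/128 - 147/128.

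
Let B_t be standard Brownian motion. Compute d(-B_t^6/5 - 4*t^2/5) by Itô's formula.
d(-B_t^6/5 - 4*t^2/5) = (-3*B_t^4 - 8*t/5) dt + (-6*B_t^5/5) dB_t

Itô's formula for f(t, x): d f(t, B_t) = (f_t + (1/2) f_xx) dt + f_x dB_t. Compute partials of f(t, x) = -4*t^2/5 - x^6/5:
  f_t(t,x)  = -8*t/5
  f_x(t,x)  = -6*x^5/5
  f_xx(t,x) = -6*x^4
Assemble drift = f_t + (1/2) f_xx = -8*t/5 - 3*x^4 and diffusion = f_x = -6*x^5/5. Substituting x = B_t:
  d(-B_t^6/5 - 4*t^2/5) = (-3*B_t^4 - 8*t/5) dt + (-6*B_t^5/5) dB_t.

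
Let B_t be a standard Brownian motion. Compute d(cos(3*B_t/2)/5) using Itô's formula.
d(cos(3*B_t/2)/5) = (-9*cos(3*B_t/2)/40) dt + (-3*sin(3*B_t/2)/10) dB_t

Itô's formula for f(B_t) gives d f(B_t) = f'(B_t) dB_t + (1/2) f''(B_t) dt. Compute derivatives of f(x) = cos(3*x/2)/5:
  f'(x)  = -3*sin(3*x/2)/10
  f''(x) = -9*cos(3*x/2)/20
Substitute x = B_t and multiply the f'' term by 1/2:
  drift     = (1/2) * (-9*cos(3*x/2)/20) evaluated at B_t = -9*cos(3*B_t/2)/40
  diffusion = (-3*sin(3*x/2)/10) evaluated at B_t = -3*sin(3*B_t/2)/10
Therefore d(cos(3*B_t/2)/5) = (-9*cos(3*B_t/2)/40) dt + (-3*sin(3*B_t/2)/10) dB_t.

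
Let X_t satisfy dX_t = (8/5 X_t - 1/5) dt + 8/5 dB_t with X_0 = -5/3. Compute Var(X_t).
Var(X_t) = 4*exp(16*t/5)/5 - 4/5

The variance V(t) = Var(X_t) satisfies V'(t) = 2 a V(t) + c^2 with V(0) = 0 (drift coefficient is linear in X, diffusion is constant). With a = 8/5, c = 8/5, the solution is
  V(t) = (c^2 / (2 a)) * (exp(2 a t) - 1)
       = ((8/5)^2 / (2*(8/5))) * (exp((16/5) t) - 1)
       = 4*exp(16*t/5)/5 - 4/5.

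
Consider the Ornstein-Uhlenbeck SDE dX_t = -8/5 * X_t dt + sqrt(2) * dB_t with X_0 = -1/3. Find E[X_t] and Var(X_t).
E[X_t] = -exp(-8*t/5)/3; Var(X_t) = 5/8 - 5*exp(-16*t/5)/8

The OU SDE dX = -theta X dt + sigma dB admits the integrating factor exp(theta t): d(exp(theta t) X_t) = sigma exp(theta t) dB_t. Integrating from 0 to t:
  X_t = x_0 * exp(-theta t) + sigma * int_0^t exp(-theta (t-s)) dB_s.
The Itô integral has mean 0 and (by the Itô isometry) variance sigma^2 * int_0^t exp(-2 theta (t - s)) ds = sigma^2 * (1 - exp(-2 theta t)) / (2 theta).
With theta = 8/5, sigma = sqrt(2), x_0 = -1/3:
  E[X_t] = -1/3 * exp(-8/5 t) = -exp(-8*t/5)/3
  Var(X_t) = (sqrt(2))^2 * (1 - exp(-2*8/5 t)) / (2 * 8/5) = 5/8 - 5*exp(-16*t/5)/8.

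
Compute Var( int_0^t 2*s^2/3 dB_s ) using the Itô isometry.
Var = 4*t^5/45

The Itô integral of a deterministic integrand f(s) has mean 0 because each increment f(s) * (B_{s+ds} - B_s) has mean 0. By the Itô isometry:
  Var( int_0^t f(s) dB_s ) = E[ (int_0^t f(s) dB_s)^2 ] = int_0^t f(s)^2 ds.
Here f(s) = 2*s^2/3, so f(s)^2 = 4*s^4/9. Integrate:
  int_0^t (4*s^4/9) ds = 4*t^5/45.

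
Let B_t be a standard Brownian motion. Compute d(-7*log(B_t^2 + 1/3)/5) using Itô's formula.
d(-7*log(B_t^2 + 1/3)/5) = (21*(3*B_t^2 - 1)/(5*(3*B_t^2 + 1)^2)) dt + (-42*B_t/(15*B_t^2 + 5)) dB_t

Itô's formula for f(B_t) gives d f(B_t) = f'(B_t) dB_t + (1/2) f''(B_t) dt. Compute derivatives of f(x) = -7*log(x^2 + 1/3)/5:
  f'(x)  = -42*x/(15*x^2 + 5)
  f''(x) = 42*(3*x^2 - 1)/(5*(3*x^2 + 1)^2)
Substitute x = B_t and multiply the f'' term by 1/2:
  drift     = (1/2) * (42*(3*x^2 - 1)/(5*(3*x^2 + 1)^2)) evaluated at B_t = 21*(3*B_t^2 - 1)/(5*(3*B_t^2 + 1)^2)
  diffusion = (-42*x/(15*x^2 + 5)) evaluated at B_t = -42*B_t/(15*B_t^2 + 5)
Therefore d(-7*log(B_t^2 + 1/3)/5) = (21*(3*B_t^2 - 1)/(5*(3*B_t^2 + 1)^2)) dt + (-42*B_t/(15*B_t^2 + 5)) dB_t.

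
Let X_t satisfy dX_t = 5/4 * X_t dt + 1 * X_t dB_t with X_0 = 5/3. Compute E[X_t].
E[X_t] = 5*exp(5*t/4)/3

For GBM dX = mu X dt + sigma X dB with X_0 = x_0, apply Itô to Y = log X: dY = (mu - sigma^2/2) dt + sigma dB, so Y_t = log(x_0) + (mu - sigma^2/2) t + sigma B_t and hence X_t = x_0 * exp((mu - sigma^2/2) t + sigma B_t).
With mu = 5/4, sigma = 1, x_0 = 5/3, this gives:
  X_t = 5/3 * exp((3/4) * t + (1) * B_t).
Since sigma*B_t ~ Normal(0, sigma^2 t), E[exp(sigma*B_t)] = exp(sigma^2 t / 2); so E[X_t] = x_0 * exp((mu - sigma^2/2) t) * exp(sigma^2 t / 2) = x_0 * exp(mu t) = 5*exp(5*t/4)/3.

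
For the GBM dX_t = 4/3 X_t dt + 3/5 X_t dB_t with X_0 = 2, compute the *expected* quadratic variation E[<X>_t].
E[<X>_t] = 108*exp(227*t/75)/227 - 108/227

<X>_t = int_0^t ((3/5) * X_s)^2 ds. Taking expectation inside the integral: E[<X>_t] = (3/5)^2 * int_0^t E[X_s^2] ds. For GBM, E[X_s^2] = x_0^2 * exp((2 mu + sigma^2) s). Integrating:
  E[<X>_t] = (3/5)^2 * 2^2 * (exp((2*(4/3) + (3/5)^2) t) - 1) / (2*(4/3) + (3/5)^2)
           = (3/5)^2 * 2^2 * (exp((227/75) t) - 1) / (227/75) = 108*exp(227*t/75)/227 - 108/227.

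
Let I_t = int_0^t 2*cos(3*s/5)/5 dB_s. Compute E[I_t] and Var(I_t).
E[I_t] = 0; Var(I_t) = 2*t/25 + sin(6*t/5)/15

The Itô integral of a deterministic integrand f(s) has mean 0 because each increment f(s) * (B_{s+ds} - B_s) has mean 0. By the Itô isometry:
  Var( int_0^t f(s) dB_s ) = E[ (int_0^t f(s) dB_s)^2 ] = int_0^t f(s)^2 ds.
Here f(s) = 2*cos(3*s/5)/5, so f(s)^2 = 4*cos(3*s/5)^2/25. Integrate:
  int_0^t (4*cos(3*s/5)^2/25) ds = 2*t/25 + sin(6*t/5)/15.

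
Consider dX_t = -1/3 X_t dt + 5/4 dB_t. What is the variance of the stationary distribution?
lim Var(X_t) = 75/32

The OU SDE dX = -theta X dt + sigma dB admits the integrating factor exp(theta t): d(exp(theta t) X_t) = sigma exp(theta t) dB_t. Integrating from 0 to t gives X_t = x_0 * exp(-theta t) + sigma * int_0^t exp(-theta (t-s)) dB_s for any initial x_0. The Itô integral has variance (by the Itô isometry) sigma^2 * int_0^t exp(-2 theta (t - s)) ds = sigma^2 * (1 - exp(-2 theta t)) / (2 theta), independent of x_0.
With theta = 1/3, sigma = 5/4:
  Var(X_t) = (5/4)^2 * (1 - exp(-2*1/3 t)) / (2 * 1/3) = 75/32 - 75*exp(-2*t/3)/32.
As t -> infinity, exp(-2*1/3 t) -> 0, so the stationary variance is sigma^2 / (2 theta) = 75/32.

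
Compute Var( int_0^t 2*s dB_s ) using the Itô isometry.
Var = 4*t^3/3

The Itô integral of a deterministic integrand f(s) has mean 0 because each increment f(s) * (B_{s+ds} - B_s) has mean 0. By the Itô isometry:
  Var( int_0^t f(s) dB_s ) = E[ (int_0^t f(s) dB_s)^2 ] = int_0^t f(s)^2 ds.
Here f(s) = 2*s, so f(s)^2 = 4*s^2. Integrate:
  int_0^t (4*s^2) ds = 4*t^3/3.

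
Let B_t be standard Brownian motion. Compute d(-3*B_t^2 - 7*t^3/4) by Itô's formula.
d(-3*B_t^2 - 7*t^3/4) = (-21*t^2/4 - 3) dt + (-6*B_t) dB_t

Itô's formula for f(t, x): d f(t, B_t) = (f_t + (1/2) f_xx) dt + f_x dB_t. Compute partials of f(t, x) = -7*t^3/4 - 3*x^2:
  f_t(t,x)  = -21*t^2/4
  f_x(t,x)  = -6*x
  f_xx(t,x) = -6
Assemble drift = f_t + (1/2) f_xx = -21*t^2/4 - 3 and diffusion = f_x = -6*x. Substituting x = B_t:
  d(-3*B_t^2 - 7*t^3/4) = (-21*t^2/4 - 3) dt + (-6*B_t) dB_t.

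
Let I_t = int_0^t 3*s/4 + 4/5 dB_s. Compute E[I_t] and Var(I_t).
E[I_t] = 0; Var(I_t) = t*(75*t^2 + 240*t + 256)/400

The Itô integral of a deterministic integrand f(s) has mean 0 because each increment f(s) * (B_{s+ds} - B_s) has mean 0. By the Itô isometry:
  Var( int_0^t f(s) dB_s ) = E[ (int_0^t f(s) dB_s)^2 ] = int_0^t f(s)^2 ds.
Here f(s) = 3*s/4 + 4/5, so f(s)^2 = (15*s + 16)^2/400. Integrate:
  int_0^t ((15*s + 16)^2/400) ds = t*(75*t^2 + 240*t + 256)/400.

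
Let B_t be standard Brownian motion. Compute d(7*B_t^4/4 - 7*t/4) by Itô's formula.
d(7*B_t^4/4 - 7*t/4) = (21*B_t^2/2 - 7/4) dt + (7*B_t^3) dB_t

Itô's formula for f(t, x): d f(t, B_t) = (f_t + (1/2) f_xx) dt + f_x dB_t. Compute partials of f(t, x) = -7*t/4 + 7*x^4/4:
  f_t(t,x)  = -7/4
  f_x(t,x)  = 7*x^3
  f_xx(t,x) = 21*x^2
Assemble drift = f_t + (1/2) f_xx = 21*x^2/2 - 7/4 and diffusion = f_x = 7*x^3. Substituting x = B_t:
  d(7*B_t^4/4 - 7*t/4) = (21*B_t^2/2 - 7/4) dt + (7*B_t^3) dB_t.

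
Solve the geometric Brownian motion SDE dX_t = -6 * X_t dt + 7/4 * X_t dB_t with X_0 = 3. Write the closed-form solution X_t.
X_t = 3 * exp((-241/32) * t + (7/4) * B_t)

For GBM dX = mu X dt + sigma X dB with X_0 = x_0, apply Itô to Y = log X: dY = (mu - sigma^2/2) dt + sigma dB, so Y_t = log(x_0) + (mu - sigma^2/2) t + sigma B_t and hence X_t = x_0 * exp((mu - sigma^2/2) t + sigma B_t).
With mu = -6, sigma = 7/4, x_0 = 3, this gives:
  X_t = 3 * exp((-241/32) * t + (7/4) * B_t).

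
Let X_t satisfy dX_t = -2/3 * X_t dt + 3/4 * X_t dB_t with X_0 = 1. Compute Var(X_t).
Var(X_t) = (exp(9*t/16) - 1)*exp(-4*t/3)

For GBM dX = mu X dt + sigma X dB with X_0 = x_0, apply Itô to Y = log X: dY = (mu - sigma^2/2) dt + sigma dB, so Y_t = log(x_0) + (mu - sigma^2/2) t + sigma B_t and hence X_t = x_0 * exp((mu - sigma^2/2) t + sigma B_t).
With mu = -2/3, sigma = 3/4, x_0 = 1, this gives:
  X_t = 1 * exp((-91/96) * t + (3/4) * B_t).
Since sigma*B_t ~ Normal(0, sigma^2 t), E[exp(sigma*B_t)] = exp(sigma^2 t / 2); so E[X_t] = x_0 * exp((mu - sigma^2/2) t) * exp(sigma^2 t / 2) = x_0 * exp(mu t) = exp(-2*t/3).
Var(X_t) = E[X_t^2] - (E[X_t])^2 = x_0^2 * exp(2 mu t) * (exp(sigma^2 t) - 1) = (exp(9*t/16) - 1)*exp(-4*t/3).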